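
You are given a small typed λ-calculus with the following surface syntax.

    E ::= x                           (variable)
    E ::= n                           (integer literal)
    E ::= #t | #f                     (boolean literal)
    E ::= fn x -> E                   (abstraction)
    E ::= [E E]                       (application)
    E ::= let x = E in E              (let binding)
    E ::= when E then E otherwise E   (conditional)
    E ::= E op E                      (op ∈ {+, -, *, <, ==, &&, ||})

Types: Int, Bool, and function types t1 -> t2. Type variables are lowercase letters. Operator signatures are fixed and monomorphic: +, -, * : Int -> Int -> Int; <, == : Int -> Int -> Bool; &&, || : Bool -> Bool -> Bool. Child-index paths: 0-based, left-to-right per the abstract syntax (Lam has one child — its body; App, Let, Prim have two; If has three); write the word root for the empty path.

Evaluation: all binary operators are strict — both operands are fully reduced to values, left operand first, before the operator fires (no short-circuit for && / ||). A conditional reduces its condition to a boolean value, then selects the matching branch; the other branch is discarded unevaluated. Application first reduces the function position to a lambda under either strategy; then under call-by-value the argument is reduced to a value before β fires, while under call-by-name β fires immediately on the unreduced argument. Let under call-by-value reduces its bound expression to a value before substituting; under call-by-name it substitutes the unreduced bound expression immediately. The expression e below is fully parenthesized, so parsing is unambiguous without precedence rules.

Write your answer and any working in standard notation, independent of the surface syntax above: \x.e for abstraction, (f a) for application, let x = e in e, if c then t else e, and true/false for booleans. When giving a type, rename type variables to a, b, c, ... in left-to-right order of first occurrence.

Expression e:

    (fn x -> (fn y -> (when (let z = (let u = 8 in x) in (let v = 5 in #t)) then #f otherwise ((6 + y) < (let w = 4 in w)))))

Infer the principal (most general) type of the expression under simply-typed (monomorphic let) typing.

Derivation:
let u : Int
x : a
let z : a
let v : Int
  unify Bool ~ Bool
  unify Int ~ Int
y : b
  unify b ~ Int
  unify Int ~ Int
let w : Int
w : Int
  unify Int ~ Int
  unify Bool ~ Bool
\y._ : Int -> Bool
\x._ : a -> Int -> Bool

Answer: a -> Int -> Bool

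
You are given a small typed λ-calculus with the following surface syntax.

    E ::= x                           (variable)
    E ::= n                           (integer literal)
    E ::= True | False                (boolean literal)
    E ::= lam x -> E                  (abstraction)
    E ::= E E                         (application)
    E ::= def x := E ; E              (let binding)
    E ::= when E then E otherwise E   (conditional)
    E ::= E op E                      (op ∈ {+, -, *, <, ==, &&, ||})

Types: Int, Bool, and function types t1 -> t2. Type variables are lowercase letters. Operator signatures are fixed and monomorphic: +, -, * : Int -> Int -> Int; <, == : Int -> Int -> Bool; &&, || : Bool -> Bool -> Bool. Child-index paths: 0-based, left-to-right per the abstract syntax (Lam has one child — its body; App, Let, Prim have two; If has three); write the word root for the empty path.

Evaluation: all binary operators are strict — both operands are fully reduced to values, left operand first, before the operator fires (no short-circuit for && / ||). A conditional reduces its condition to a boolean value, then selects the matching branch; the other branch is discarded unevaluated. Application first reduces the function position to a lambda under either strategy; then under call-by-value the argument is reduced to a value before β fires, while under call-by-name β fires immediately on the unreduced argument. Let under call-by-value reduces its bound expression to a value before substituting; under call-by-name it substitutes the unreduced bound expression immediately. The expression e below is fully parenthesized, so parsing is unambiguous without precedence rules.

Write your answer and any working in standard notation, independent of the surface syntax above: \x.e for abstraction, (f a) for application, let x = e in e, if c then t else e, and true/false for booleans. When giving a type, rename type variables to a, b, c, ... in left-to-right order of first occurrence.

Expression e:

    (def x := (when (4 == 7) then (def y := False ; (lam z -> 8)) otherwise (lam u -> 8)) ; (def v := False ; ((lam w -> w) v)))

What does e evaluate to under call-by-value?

Derivation:
step 0: (let x = (if (4 == 7) then (let y = false in (\z.8)) else (\u.8)) in (let v = false in ((\w.w) v)))
step 1: [delta@0.0] (let x = (if false then (let y = false in (\z.8)) else (\u.8)) in (let v = false in ((\w.w) v)))
step 2: [if@0] (let x = (\u.8) in (let v = false in ((\w.w) v)))
step 3: [let@root] (let v = false in ((\w.w) v))
step 4: [let@root] ((\w.w) false)
step 5: [beta@root] false

Answer: false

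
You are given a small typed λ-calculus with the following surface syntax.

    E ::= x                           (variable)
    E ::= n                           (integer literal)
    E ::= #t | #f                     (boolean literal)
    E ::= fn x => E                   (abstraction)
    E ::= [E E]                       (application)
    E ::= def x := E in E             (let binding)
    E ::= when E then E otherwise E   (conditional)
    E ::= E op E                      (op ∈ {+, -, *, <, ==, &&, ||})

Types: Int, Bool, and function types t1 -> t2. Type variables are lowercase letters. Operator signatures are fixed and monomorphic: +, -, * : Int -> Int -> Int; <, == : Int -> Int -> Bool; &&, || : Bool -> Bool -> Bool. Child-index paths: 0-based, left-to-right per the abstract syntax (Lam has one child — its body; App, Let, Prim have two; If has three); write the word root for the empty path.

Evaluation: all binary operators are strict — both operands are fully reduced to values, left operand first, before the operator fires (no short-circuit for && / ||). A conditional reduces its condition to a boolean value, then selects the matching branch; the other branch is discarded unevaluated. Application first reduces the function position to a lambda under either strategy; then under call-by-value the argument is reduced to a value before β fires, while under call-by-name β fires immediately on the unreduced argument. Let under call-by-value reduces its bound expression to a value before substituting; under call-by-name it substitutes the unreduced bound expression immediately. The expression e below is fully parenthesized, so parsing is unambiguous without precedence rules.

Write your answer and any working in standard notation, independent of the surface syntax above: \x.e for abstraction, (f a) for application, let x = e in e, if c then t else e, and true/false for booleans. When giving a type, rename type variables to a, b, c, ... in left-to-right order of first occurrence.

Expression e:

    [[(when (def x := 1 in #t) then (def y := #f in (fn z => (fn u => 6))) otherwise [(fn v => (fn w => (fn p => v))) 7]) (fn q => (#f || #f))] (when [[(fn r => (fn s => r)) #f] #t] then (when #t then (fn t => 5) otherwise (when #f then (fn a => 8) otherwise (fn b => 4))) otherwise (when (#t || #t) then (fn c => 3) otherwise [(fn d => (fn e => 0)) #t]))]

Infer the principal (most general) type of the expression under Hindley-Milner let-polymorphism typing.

Answer: Int

Derivation:
let x : Int
  unify Bool ~ Bool
let y : Bool
\u._ : b -> Int
\z._ : a -> b -> Int
v : c
\p._ : e -> c
\w._ : d -> e -> c
\v._ : c -> d -> e -> c
  unify c -> d -> e -> c ~ Int -> f
  unify c ~ Int
  unify d -> e -> Int ~ f
_ _ : d -> e -> Int
  unify a -> b -> Int ~ d -> e -> Int
  unify a ~ d
  unify b -> Int ~ e -> Int
  unify b ~ e
  unify Int ~ Int
  unify Bool ~ Bool
  unify Bool ~ Bool
\q._ : g -> Bool
  unify d -> e -> Int ~ (g -> Bool) -> h
  unify d ~ g -> Bool
  unify e -> Int ~ h
_ _ : e -> Int
r : i
\s._ : j -> i
\r._ : i -> j -> i
  unify i -> j -> i ~ Bool -> k
  unify i ~ Bool
  unify j -> Bool ~ k
_ _ : j -> Bool
  unify j -> Bool ~ Bool -> l
  unify j ~ Bool
  unify Bool ~ l
_ _ : Bool
  unify Bool ~ Bool
  unify Bool ~ Bool
\t._ : m -> Int
  unify Bool ~ Bool
\a._ : n -> Int
\b._ : o -> Int
  unify n -> Int ~ o -> Int
  unify n ~ o
  unify Int ~ Int
  unify m -> Int ~ o -> Int
  unify m ~ o
  unify Int ~ Int
  unify Bool ~ Bool
  unify Bool ~ Bool
  unify Bool ~ Bool
\c._ : p -> Int
\e._ : r -> Int
\d._ : q -> r -> Int
  unify q -> r -> Int ~ Bool -> s
  unify q ~ Bool
  unify r -> Int ~ s
_ _ : r -> Int
  unify p -> Int ~ r -> Int
  unify p ~ r
  unify Int ~ Int
  unify o -> Int ~ r -> Int
  unify o ~ r
  unify Int ~ Int
  unify e -> Int ~ (r -> Int) -> t
  unify e ~ r -> Int
  unify Int ~ t
_ _ : Int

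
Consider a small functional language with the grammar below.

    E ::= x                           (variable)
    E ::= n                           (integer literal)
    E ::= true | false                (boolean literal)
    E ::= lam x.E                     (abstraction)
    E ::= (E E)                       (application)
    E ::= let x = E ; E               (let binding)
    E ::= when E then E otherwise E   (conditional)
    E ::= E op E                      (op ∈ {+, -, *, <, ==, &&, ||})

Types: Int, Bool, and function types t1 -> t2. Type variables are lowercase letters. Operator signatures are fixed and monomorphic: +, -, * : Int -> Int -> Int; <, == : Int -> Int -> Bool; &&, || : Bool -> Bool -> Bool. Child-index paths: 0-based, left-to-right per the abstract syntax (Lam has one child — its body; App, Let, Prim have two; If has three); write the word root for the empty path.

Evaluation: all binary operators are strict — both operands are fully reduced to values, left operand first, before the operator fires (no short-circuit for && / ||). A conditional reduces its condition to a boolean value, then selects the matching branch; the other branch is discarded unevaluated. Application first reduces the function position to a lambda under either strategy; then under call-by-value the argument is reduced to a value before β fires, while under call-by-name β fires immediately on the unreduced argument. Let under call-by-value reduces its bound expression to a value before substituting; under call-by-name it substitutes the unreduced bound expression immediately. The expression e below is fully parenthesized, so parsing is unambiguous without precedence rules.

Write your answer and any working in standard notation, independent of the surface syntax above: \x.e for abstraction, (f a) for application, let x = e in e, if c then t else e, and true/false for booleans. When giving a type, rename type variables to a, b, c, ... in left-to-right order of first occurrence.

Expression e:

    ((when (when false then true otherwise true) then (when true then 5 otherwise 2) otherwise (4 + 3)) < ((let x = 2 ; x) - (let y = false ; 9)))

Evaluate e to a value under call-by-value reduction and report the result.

Answer: false

Trace:
step 0: ((if (if false then true else true) then (if true then 5 else 2) else (4 + 3)) < ((let x = 2 in x) - (let y = false in 9)))
step 1: [if@0.0] ((if true then (if true then 5 else 2) else (4 + 3)) < ((let x = 2 in x) - (let y = false in 9)))
step 2: [if@0] ((if true then 5 else 2) < ((let x = 2 in x) - (let y = false in 9)))
step 3: [if@0] (5 < ((let x = 2 in x) - (let y = false in 9)))
step 4: [let@1.0] (5 < (2 - (let y = false in 9)))
step 5: [let@1.1] (5 < (2 - 9))
step 6: [delta@1] (5 < -7)
step 7: [delta@root] false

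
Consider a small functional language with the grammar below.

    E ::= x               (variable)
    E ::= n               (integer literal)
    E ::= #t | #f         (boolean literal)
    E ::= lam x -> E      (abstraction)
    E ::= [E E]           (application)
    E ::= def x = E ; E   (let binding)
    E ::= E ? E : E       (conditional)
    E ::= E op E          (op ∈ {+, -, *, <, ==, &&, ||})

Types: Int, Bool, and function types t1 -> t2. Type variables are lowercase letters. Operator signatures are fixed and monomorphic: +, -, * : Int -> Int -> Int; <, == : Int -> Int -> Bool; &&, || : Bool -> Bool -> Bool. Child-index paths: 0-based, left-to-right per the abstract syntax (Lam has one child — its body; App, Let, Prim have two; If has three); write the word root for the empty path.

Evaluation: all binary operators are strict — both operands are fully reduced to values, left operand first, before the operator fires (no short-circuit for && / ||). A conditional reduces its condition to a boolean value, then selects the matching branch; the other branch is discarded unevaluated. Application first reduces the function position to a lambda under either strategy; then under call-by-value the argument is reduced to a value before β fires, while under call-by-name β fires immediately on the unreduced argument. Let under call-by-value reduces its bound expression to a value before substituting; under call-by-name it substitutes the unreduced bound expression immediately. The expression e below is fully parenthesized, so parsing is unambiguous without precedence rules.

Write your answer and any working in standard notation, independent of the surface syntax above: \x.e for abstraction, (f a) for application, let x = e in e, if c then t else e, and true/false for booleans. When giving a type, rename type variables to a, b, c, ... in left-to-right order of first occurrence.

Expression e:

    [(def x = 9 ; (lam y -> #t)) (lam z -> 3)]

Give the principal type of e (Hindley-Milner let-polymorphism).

Working:
let x : Int
\y._ : a -> Bool
\z._ : b -> Int
  unify a -> Bool ~ (b -> Int) -> c
  unify a ~ b -> Int
  unify Bool ~ c
_ _ : Bool

Answer: Bool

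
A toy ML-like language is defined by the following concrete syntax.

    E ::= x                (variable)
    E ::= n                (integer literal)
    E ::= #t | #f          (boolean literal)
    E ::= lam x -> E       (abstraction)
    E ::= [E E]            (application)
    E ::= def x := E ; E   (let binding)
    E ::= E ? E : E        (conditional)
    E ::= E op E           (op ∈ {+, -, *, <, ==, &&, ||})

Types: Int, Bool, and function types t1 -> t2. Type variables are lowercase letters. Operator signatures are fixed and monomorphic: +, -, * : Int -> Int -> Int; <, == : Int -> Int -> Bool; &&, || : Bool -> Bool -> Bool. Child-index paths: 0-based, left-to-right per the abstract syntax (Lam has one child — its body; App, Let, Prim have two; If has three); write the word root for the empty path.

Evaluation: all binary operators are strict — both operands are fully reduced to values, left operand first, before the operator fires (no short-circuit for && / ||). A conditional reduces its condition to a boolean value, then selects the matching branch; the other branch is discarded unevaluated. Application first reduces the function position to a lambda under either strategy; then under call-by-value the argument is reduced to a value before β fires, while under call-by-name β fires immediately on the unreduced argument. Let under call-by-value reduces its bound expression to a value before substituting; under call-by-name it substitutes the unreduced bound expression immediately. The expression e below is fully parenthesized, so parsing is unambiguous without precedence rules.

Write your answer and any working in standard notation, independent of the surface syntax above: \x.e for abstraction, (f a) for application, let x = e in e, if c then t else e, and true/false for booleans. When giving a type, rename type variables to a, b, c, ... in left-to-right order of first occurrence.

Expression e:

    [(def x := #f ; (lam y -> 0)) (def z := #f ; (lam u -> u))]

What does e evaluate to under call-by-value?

Derivation:
step 0: ((let x = false in (\y.0)) (let z = false in (\u.u)))
step 1: [let@0] ((\y.0) (let z = false in (\u.u)))
step 2: [let@1] ((\y.0) (\u.u))
step 3: [beta@root] 0

Answer: 0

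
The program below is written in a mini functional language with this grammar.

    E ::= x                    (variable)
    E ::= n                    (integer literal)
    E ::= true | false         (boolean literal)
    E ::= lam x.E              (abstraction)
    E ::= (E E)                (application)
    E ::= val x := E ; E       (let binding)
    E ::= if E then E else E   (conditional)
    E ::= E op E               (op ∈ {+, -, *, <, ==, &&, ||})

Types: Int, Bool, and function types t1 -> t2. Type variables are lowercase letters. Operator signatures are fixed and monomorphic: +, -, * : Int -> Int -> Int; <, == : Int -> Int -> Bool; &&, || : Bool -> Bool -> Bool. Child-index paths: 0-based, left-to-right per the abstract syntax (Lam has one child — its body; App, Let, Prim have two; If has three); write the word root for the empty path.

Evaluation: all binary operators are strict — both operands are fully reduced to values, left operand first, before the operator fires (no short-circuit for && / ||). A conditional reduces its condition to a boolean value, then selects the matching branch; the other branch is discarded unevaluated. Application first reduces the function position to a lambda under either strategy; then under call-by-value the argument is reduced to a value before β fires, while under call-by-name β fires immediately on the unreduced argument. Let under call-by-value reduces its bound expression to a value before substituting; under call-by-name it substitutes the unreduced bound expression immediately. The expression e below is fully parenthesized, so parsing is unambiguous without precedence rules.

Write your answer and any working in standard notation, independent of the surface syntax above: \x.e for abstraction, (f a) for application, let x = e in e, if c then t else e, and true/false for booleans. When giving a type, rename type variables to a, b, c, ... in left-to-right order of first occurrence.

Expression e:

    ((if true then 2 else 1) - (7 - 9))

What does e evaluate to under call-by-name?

Answer: 4

Trace:
step 0: ((if true then 2 else 1) - (7 - 9))
step 1: [if@0] (2 - (7 - 9))
step 2: [delta@1] (2 - -2)
step 3: [delta@root] 4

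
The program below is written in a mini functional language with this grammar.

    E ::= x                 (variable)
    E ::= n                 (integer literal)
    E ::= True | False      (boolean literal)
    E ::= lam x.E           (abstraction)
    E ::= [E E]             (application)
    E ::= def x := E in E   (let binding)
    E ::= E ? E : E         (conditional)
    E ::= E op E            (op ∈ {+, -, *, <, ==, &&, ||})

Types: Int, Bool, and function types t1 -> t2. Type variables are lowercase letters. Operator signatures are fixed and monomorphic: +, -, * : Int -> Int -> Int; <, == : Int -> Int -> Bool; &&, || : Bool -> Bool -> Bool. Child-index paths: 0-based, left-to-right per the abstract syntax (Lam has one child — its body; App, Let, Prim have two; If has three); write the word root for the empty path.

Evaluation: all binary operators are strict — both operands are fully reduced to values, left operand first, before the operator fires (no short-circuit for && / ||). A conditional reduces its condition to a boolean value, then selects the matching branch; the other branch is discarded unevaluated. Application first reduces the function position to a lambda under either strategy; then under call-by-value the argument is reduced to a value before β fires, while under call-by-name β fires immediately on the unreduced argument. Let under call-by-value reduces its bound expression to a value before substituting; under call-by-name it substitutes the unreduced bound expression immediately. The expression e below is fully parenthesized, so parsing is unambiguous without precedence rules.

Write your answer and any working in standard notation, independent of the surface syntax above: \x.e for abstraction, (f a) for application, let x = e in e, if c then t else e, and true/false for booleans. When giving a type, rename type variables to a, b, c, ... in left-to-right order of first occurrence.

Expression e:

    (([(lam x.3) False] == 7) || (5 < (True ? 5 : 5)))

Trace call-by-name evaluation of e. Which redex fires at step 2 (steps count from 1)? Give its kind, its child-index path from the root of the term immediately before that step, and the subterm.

Answer: delta at 0 : (3 == 7)

Derivation:
step 0: ((((\x.3) false) == 7) || (5 < (if true then 5 else 5)))
step 1: [beta@0.0] ((3 == 7) || (5 < (if true then 5 else 5)))
step 2: [delta@0] (false || (5 < (if true then 5 else 5)))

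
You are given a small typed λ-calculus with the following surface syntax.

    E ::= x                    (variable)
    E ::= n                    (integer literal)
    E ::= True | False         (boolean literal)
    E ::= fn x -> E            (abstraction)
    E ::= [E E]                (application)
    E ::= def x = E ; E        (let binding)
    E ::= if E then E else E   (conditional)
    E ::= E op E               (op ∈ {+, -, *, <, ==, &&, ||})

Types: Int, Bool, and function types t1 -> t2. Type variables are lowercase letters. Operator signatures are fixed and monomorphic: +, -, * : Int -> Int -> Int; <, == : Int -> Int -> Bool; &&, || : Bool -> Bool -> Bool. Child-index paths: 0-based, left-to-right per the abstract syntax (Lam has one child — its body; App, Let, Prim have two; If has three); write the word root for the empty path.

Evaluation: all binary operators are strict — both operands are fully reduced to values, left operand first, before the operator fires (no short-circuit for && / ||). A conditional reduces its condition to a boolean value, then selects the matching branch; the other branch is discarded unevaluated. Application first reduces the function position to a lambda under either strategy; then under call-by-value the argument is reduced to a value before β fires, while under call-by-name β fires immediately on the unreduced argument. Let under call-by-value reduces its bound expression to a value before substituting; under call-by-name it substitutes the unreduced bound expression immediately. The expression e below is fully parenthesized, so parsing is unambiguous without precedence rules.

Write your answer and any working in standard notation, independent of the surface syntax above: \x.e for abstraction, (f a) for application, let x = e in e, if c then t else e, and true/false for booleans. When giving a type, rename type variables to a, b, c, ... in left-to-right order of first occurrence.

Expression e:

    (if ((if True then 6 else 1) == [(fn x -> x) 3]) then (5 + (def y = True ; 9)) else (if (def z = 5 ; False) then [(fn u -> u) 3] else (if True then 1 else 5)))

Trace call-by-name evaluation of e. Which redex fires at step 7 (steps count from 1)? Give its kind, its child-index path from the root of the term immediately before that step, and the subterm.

Answer: if at root : (if true then 1 else 5)

Trace:
step 0: (if ((if true then 6 else 1) == ((\x.x) 3)) then (5 + (let y = true in 9)) else (if (let z = 5 in false) then ((\u.u) 3) else (if true then 1 else 5)))
step 1: [if@0.0] (if (6 == ((\x.x) 3)) then (5 + (let y = true in 9)) else (if (let z = 5 in false) then ((\u.u) 3) else (if true then 1 else 5)))
step 2: [beta@0.1] (if (6 == 3) then (5 + (let y = true in 9)) else (if (let z = 5 in false) then ((\u.u) 3) else (if true then 1 else 5)))
step 3: [delta@0] (if false then (5 + (let y = true in 9)) else (if (let z = 5 in false) then ((\u.u) 3) else (if true then 1 else 5)))
step 4: [if@root] (if (let z = 5 in false) then ((\u.u) 3) else (if true then 1 else 5))
step 5: [let@0] (if false then ((\u.u) 3) else (if true then 1 else 5))
step 6: [if@root] (if true then 1 else 5)
step 7: [if@root] 1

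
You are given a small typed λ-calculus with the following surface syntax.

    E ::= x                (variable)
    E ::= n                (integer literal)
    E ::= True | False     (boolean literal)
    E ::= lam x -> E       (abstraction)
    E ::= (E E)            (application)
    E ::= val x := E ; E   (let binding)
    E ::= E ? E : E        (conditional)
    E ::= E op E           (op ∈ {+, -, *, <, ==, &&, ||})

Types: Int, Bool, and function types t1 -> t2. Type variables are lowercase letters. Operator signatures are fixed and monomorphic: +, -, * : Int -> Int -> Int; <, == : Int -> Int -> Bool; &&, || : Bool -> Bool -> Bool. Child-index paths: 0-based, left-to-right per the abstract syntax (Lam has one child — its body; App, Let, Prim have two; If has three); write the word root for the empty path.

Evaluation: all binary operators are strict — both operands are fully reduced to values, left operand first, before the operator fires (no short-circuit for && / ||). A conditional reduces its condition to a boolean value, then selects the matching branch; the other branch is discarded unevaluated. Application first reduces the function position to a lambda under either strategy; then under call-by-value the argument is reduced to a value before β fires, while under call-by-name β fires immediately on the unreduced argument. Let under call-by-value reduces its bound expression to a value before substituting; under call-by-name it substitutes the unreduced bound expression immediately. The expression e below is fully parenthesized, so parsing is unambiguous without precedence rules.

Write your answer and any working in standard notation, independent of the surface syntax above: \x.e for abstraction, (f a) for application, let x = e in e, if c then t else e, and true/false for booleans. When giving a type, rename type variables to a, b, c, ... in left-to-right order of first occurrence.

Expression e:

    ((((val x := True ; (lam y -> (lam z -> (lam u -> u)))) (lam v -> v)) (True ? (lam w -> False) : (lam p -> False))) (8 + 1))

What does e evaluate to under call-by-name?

Trace:
step 0: ((((let x = true in (\y.(\z.(\u.u)))) (\v.v)) (if true then (\w.false) else (\p.false))) (8 + 1))
step 1: [let@0.0.0] ((((\y.(\z.(\u.u))) (\v.v)) (if true then (\w.false) else (\p.false))) (8 + 1))
step 2: [beta@0.0] (((\z.(\u.u)) (if true then (\w.false) else (\p.false))) (8 + 1))
step 3: [beta@0] ((\u.u) (8 + 1))
step 4: [beta@root] (8 + 1)
step 5: [delta@root] 9

Answer: 9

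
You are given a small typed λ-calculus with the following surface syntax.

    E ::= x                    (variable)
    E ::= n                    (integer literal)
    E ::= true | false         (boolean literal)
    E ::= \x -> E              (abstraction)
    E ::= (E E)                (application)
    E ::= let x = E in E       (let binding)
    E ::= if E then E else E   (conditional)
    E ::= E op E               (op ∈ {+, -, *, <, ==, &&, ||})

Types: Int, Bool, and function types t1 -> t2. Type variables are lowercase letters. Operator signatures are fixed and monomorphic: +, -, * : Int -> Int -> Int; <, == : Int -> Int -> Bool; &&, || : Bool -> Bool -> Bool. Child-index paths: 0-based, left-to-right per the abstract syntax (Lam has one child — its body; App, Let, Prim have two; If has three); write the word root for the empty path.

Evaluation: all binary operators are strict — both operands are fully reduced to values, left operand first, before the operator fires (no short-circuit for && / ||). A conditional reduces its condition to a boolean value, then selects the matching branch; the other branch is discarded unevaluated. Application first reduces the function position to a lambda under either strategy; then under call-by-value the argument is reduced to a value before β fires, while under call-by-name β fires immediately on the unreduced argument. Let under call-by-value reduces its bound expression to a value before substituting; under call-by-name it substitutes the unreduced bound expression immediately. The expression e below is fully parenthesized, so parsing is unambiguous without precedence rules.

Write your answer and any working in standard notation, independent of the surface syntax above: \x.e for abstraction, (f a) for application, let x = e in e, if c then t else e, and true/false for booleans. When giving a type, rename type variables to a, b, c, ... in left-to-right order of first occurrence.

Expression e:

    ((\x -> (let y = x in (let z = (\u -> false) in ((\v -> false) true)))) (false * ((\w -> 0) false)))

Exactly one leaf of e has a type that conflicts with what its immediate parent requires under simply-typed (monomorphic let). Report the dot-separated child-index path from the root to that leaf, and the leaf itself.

Trace:
x : a
let y : a
\u._ : b -> Bool
let z : b -> Bool
\v._ : c -> Bool
  unify c -> Bool ~ Bool -> d
  unify c ~ Bool
  unify Bool ~ d
_ _ : Bool
\x._ : a -> Bool
  unify Bool ~ Int
  FAIL: mismatch Bool ~ Int

Answer: 1.0 : false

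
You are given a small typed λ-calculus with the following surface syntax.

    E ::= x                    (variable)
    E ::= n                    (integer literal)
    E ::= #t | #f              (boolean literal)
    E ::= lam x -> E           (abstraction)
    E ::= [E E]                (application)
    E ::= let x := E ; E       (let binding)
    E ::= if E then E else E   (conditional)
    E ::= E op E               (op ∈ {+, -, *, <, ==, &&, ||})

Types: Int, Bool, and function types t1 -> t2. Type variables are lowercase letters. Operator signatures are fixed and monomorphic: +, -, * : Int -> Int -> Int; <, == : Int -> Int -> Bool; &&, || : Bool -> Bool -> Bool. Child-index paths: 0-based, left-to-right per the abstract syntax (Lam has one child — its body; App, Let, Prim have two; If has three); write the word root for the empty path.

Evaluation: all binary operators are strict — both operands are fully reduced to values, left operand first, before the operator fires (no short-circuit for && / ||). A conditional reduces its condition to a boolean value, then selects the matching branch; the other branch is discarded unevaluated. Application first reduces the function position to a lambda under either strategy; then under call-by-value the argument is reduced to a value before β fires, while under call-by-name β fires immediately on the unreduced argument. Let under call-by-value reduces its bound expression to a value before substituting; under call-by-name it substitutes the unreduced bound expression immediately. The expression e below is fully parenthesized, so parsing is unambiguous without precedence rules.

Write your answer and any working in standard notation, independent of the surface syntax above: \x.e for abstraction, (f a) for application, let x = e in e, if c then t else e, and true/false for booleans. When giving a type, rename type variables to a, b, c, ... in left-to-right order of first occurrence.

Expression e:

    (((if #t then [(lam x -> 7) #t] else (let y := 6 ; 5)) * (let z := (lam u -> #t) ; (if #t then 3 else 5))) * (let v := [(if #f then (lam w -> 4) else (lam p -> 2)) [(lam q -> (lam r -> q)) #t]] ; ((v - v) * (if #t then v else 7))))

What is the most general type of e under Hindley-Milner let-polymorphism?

Working:
  unify Bool ~ Bool
\x._ : a -> Int
  unify a -> Int ~ Bool -> b
  unify a ~ Bool
  unify Int ~ b
_ _ : Int
let y : Int
  unify Int ~ Int
  unify Int ~ Int
\u._ : c -> Bool
let z : forall. c -> Bool
  unify Bool ~ Bool
  unify Int ~ Int
  unify Int ~ Int
  unify Int ~ Int
  unify Bool ~ Bool
\w._ : d -> Int
\p._ : e -> Int
  unify d -> Int ~ e -> Int
  unify d ~ e
  unify Int ~ Int
q : f
\r._ : g -> f
\q._ : f -> g -> f
  unify f -> g -> f ~ Bool -> h
  unify f ~ Bool
  unify g -> Bool ~ h
_ _ : g -> Bool
  unify e -> Int ~ (g -> Bool) -> i
  unify e ~ g -> Bool
  unify Int ~ i
_ _ : Int
let v : Int
v : Int
  unify Int ~ Int
v : Int
  unify Int ~ Int
  unify Int ~ Int
  unify Bool ~ Bool
v : Int
  unify Int ~ Int
  unify Int ~ Int
  unify Int ~ Int

Answer: Int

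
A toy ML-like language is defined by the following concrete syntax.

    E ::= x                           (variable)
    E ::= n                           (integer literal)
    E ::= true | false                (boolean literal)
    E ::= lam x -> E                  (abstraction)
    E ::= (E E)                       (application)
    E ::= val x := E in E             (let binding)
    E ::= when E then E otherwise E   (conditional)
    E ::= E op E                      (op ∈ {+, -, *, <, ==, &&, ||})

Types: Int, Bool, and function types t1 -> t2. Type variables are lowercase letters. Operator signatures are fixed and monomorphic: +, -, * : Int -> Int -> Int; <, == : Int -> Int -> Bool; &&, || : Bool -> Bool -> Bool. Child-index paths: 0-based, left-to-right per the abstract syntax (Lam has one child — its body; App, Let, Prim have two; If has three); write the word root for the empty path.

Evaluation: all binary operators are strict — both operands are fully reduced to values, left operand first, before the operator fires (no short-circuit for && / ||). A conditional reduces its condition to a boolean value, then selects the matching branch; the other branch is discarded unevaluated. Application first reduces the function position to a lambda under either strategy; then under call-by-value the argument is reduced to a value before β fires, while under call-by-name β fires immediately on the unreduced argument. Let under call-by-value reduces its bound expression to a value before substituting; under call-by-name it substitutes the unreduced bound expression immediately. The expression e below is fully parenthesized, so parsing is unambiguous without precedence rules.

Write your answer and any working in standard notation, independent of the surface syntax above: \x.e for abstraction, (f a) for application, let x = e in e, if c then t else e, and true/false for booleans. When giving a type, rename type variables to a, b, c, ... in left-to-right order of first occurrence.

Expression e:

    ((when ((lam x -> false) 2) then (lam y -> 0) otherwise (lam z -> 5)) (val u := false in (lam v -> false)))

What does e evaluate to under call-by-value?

Working:
step 0: ((if ((\x.false) 2) then (\y.0) else (\z.5)) (let u = false in (\v.false)))
step 1: [beta@0.0] ((if false then (\y.0) else (\z.5)) (let u = false in (\v.false)))
step 2: [if@0] ((\z.5) (let u = false in (\v.false)))
step 3: [let@1] ((\z.5) (\v.false))
step 4: [beta@root] 5

Answer: 5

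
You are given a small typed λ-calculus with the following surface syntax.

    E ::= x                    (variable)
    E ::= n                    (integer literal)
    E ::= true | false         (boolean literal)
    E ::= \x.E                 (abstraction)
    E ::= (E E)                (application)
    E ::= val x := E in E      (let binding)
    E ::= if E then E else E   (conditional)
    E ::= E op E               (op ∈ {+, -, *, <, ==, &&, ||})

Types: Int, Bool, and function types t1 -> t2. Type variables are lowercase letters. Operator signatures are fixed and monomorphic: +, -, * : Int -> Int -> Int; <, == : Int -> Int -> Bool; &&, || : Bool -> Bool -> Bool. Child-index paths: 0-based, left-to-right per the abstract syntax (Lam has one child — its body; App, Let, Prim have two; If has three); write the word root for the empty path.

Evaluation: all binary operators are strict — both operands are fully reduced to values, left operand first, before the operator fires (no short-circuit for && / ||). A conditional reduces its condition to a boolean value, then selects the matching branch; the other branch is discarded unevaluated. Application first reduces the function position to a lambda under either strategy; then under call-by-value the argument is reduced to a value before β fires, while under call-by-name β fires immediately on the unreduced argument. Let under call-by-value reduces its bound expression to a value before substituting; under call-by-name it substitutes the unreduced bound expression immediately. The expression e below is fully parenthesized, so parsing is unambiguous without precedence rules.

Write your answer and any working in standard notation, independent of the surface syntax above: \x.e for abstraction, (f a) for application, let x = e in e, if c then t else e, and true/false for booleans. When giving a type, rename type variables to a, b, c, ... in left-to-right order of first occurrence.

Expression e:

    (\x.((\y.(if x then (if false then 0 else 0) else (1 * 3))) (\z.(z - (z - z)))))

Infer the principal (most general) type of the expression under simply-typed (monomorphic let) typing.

Trace:
x : a
  unify a ~ Bool
  unify Bool ~ Bool
  unify Int ~ Int
  unify Int ~ Int
  unify Int ~ Int
  unify Int ~ Int
\y._ : b -> Int
z : c
  unify c ~ Int
z : Int
  unify Int ~ Int
z : Int
  unify Int ~ Int
  unify Int ~ Int
\z._ : Int -> Int
  unify b -> Int ~ (Int -> Int) -> d
  unify b ~ Int -> Int
  unify Int ~ d
_ _ : Int
\x._ : Bool -> Int

Answer: Bool -> Int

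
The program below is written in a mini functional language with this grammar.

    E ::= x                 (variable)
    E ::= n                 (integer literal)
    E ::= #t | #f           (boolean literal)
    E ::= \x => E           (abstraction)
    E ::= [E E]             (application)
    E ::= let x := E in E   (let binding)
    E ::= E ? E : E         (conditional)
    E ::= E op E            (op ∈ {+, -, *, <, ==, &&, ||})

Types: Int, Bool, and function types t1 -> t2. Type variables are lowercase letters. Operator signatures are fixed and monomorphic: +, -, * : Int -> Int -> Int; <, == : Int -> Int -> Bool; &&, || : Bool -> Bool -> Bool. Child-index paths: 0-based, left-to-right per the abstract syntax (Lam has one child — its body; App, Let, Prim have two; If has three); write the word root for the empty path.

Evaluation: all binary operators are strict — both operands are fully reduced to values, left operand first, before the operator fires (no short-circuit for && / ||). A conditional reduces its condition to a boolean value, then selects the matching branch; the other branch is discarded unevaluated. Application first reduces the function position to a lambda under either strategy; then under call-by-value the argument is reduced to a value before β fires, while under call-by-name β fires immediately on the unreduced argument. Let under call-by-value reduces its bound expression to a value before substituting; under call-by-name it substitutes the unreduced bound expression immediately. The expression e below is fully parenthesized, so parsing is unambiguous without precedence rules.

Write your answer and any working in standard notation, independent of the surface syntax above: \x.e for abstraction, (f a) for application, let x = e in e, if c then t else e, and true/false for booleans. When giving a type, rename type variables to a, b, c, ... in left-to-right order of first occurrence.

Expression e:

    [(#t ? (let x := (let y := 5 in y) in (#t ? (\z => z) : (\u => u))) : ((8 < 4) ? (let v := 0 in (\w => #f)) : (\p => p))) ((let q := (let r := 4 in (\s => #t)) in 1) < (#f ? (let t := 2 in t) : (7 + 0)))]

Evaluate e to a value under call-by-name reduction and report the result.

Answer: true

Working:
step 0: ((if true then (let x = (let y = 5 in y) in (if true then (\z.z) else (\u.u))) else (if (8 < 4) then (let v = 0 in (\w.false)) else (\p.p))) ((let q = (let r = 4 in (\s.true)) in 1) < (if false then (let t = 2 in t) else (7 + 0))))
step 1: [if@0] ((let x = (let y = 5 in y) in (if true then (\z.z) else (\u.u))) ((let q = (let r = 4 in (\s.true)) in 1) < (if false then (let t = 2 in t) else (7 + 0))))
step 2: [let@0] ((if true then (\z.z) else (\u.u)) ((let q = (let r = 4 in (\s.true)) in 1) < (if false then (let t = 2 in t) else (7 + 0))))
step 3: [if@0] ((\z.z) ((let q = (let r = 4 in (\s.true)) in 1) < (if false then (let t = 2 in t) else (7 + 0))))
step 4: [beta@root] ((let q = (let r = 4 in (\s.true)) in 1) < (if false then (let t = 2 in t) else (7 + 0)))
step 5: [let@0] (1 < (if false then (let t = 2 in t) else (7 + 0)))
step 6: [if@1] (1 < (7 + 0))
step 7: [delta@1] (1 < 7)
step 8: [delta@root] true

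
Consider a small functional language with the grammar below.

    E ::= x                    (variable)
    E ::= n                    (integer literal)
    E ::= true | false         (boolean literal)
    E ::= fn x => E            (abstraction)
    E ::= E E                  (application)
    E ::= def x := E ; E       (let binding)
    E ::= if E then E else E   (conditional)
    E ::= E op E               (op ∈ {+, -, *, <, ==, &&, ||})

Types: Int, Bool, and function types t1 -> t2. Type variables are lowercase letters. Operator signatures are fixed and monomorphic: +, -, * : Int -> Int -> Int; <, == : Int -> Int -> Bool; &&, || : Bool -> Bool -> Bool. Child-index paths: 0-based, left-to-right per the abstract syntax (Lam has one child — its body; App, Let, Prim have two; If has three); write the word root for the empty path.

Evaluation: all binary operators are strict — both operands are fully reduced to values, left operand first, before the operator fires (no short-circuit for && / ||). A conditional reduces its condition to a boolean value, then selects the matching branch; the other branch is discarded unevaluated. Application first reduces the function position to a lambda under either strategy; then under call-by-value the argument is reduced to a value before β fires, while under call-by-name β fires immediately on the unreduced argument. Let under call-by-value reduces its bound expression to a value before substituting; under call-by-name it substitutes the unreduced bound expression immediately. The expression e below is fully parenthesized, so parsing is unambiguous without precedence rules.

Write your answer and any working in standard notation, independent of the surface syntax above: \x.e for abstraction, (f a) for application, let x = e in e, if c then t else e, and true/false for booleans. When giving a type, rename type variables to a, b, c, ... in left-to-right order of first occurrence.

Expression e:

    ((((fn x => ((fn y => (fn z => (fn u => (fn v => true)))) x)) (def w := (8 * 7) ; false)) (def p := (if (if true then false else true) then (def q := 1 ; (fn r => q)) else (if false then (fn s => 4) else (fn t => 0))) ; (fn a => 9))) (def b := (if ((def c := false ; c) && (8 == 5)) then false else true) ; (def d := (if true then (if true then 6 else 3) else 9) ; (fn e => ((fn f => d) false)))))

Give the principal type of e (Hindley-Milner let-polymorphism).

Trace:
\v._ : e -> Bool
\u._ : d -> e -> Bool
\z._ : c -> d -> e -> Bool
\y._ : b -> c -> d -> e -> Bool
x : a
  unify b -> c -> d -> e -> Bool ~ a -> f
  unify b ~ a
  unify c -> d -> e -> Bool ~ f
_ _ : c -> d -> e -> Bool
\x._ : a -> c -> d -> e -> Bool
  unify Int ~ Int
  unify Int ~ Int
let w : Int
  unify a -> c -> d -> e -> Bool ~ Bool -> g
  unify a ~ Bool
  unify c -> d -> e -> Bool ~ g
_ _ : c -> d -> e -> Bool
  unify Bool ~ Bool
  unify Bool ~ Bool
  unify Bool ~ Bool
let q : Int
q : Int
\r._ : h -> Int
  unify Bool ~ Bool
\s._ : i -> Int
\t._ : j -> Int
  unify i -> Int ~ j -> Int
  unify i ~ j
  unify Int ~ Int
  unify h -> Int ~ j -> Int
  unify h ~ j
  unify Int ~ Int
let p : forall. j -> Int
\a._ : k -> Int
  unify c -> d -> e -> Bool ~ (k -> Int) -> l
  unify c ~ k -> Int
  unify d -> e -> Bool ~ l
_ _ : d -> e -> Bool
let c : Bool
c : Bool
  unify Bool ~ Bool
  unify Int ~ Int
  unify Int ~ Int
  unify Bool ~ Bool
  unify Bool ~ Bool
  unify Bool ~ Bool
let b : Bool
  unify Bool ~ Bool
  unify Bool ~ Bool
  unify Int ~ Int
  unify Int ~ Int
let d : Int
d : Int
\f._ : n -> Int
  unify n -> Int ~ Bool -> o
  unify n ~ Bool
  unify Int ~ o
_ _ : Int
\e._ : m -> Int
  unify d -> e -> Bool ~ (m -> Int) -> p
  unify d ~ m -> Int
  unify e -> Bool ~ p
_ _ : e -> Bool

Answer: a -> Bool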